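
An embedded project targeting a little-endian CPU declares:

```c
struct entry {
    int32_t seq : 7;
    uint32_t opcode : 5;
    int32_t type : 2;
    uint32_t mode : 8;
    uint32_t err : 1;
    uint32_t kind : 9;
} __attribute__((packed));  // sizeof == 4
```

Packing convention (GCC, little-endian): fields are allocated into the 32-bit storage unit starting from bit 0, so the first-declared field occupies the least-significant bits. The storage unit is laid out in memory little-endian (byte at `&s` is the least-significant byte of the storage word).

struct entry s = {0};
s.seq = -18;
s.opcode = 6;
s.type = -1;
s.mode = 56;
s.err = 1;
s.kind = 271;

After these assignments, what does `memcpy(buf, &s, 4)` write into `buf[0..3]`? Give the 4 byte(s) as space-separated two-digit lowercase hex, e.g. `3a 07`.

[0+:7] seq=-18 & 0x7f = 0x6e; word=0x0000006e
[7+:5] opcode=6 & 0x1f = 0x6; word=0x0000036e
[12+:2] type=-1 & 0x3 = 0x3; word=0x0000336e
[14+:8] mode=56 & 0xff = 0x38; word=0x000e336e
[22+:1] err=1 & 0x1 = 0x1; word=0x004e336e
[23+:9] kind=271 & 0x1ff = 0x10f; word=0x87ce336e
word = 0x87ce336e → little-endian bytes:
  [0]=0x6e  [1]=0x33  [2]=0xce  [3]=0x87

6e 33 ce 87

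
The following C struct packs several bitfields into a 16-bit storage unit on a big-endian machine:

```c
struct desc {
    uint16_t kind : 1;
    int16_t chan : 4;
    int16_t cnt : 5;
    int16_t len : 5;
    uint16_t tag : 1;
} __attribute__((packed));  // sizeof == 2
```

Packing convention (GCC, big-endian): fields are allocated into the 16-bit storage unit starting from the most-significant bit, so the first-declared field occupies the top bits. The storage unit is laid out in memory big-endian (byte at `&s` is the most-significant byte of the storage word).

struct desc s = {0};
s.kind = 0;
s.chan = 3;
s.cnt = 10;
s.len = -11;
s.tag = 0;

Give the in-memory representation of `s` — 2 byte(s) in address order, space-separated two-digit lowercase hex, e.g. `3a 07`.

kind:1 = 0 → 0x0 << 15 → word 0x0000
chan:4 = 3 → 0x3 << 11 → word 0x1800
cnt:5 = 10 → 0xa << 6 → word 0x1a80
len:5 = -11 → 0x15 << 1 → word 0x1aaa
tag:1 = 0 → 0x0 << 0 → word 0x1aaa
word = 0x1aaa → big-endian bytes:
  [0]=0x1a  [1]=0xaa

1a aa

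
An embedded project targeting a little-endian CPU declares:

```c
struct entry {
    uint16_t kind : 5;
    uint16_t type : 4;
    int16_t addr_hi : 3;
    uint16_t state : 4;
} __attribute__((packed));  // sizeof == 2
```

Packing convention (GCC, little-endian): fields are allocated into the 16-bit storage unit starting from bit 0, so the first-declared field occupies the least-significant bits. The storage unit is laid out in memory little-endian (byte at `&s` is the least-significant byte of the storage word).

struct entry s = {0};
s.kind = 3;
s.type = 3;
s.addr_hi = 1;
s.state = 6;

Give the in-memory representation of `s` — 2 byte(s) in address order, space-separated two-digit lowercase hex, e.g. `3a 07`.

kind:5 = 3 → 0x3 << 0 → word 0x0003
type:4 = 3 → 0x3 << 5 → word 0x0063
addr_hi:3 = 1 → 0x1 << 9 → word 0x0263
state:4 = 6 → 0x6 << 12 → word 0x6263
word = 0x6263 → little-endian bytes:
  [0]=0x63  [1]=0x62

63 62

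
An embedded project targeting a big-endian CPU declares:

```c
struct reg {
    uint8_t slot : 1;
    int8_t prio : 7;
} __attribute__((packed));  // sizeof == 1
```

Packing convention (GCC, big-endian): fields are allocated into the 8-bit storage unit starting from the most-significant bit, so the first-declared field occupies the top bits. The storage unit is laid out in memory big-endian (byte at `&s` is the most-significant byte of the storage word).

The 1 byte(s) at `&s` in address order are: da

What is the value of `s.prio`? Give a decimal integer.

[0]=0xda (big-endian) → word 0xda
slot [7+:1] = (word>>7) & 0x1 = 1
prio [0+:7] = (word>>0) & 0x7f = 90  ←
prio signed 7b, MSB=1: 90 - 128 = -38

-38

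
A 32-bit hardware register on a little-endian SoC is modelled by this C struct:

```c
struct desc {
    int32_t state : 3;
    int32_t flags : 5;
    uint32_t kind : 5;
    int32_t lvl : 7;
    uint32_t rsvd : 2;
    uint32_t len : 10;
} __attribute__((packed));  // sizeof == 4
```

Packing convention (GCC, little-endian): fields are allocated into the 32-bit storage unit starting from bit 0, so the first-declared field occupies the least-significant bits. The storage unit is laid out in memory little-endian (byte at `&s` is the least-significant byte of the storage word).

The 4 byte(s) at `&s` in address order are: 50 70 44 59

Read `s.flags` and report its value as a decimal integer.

10

[0]=0x50 [1]=0x70 [2]=0x44 [3]=0x59 (little-endian) → word 0x59447050
state [0+:3] = (word>>0) & 0x7 = 0
flags [3+:5] = (word>>3) & 0x1f = 10  ←
kind [8+:5] = (word>>8) & 0x1f = 16
lvl [13+:7] = (word>>13) & 0x7f = 35
rsvd [20+:2] = (word>>20) & 0x3 = 0
len [22+:10] = (word>>22) & 0x3ff = 357
flags signed 5b, MSB=0: value = 10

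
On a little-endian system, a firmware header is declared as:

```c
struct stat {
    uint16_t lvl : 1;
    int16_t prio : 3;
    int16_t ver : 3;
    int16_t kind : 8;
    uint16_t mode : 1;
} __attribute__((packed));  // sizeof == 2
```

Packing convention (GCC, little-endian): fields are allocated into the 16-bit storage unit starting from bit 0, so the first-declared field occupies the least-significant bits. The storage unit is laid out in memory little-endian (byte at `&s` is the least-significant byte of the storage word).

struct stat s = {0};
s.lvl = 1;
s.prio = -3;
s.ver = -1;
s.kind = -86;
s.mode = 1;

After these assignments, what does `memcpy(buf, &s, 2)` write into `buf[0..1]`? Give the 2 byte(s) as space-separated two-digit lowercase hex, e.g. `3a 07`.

[0+:1] lvl=1 & 0x1 = 0x1; word=0x0001
[1+:3] prio=-3 & 0x7 = 0x5; word=0x000b
[4+:3] ver=-1 & 0x7 = 0x7; word=0x007b
[7+:8] kind=-86 & 0xff = 0xaa; word=0x557b
[15+:1] mode=1 & 0x1 = 0x1; word=0xd57b
word = 0xd57b → little-endian bytes:
  [0]=0x7b  [1]=0xd5

7b d5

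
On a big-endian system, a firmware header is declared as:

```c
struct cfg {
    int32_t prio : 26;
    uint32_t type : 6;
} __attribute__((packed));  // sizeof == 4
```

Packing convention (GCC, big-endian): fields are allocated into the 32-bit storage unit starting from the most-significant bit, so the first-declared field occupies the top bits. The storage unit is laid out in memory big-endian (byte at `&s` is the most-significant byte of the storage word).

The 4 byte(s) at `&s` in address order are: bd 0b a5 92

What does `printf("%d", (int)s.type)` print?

[0]=0xbd [1]=0x0b [2]=0xa5 [3]=0x92 (big-endian) → word 0xbd0ba592
prio:26 @ bit 6 → (0xbd0ba592>>6)&0x3ffffff = 0x2f42e96
type:6 @ bit 0 → (0xbd0ba592>>0)&0x3f = 0x12  ←

18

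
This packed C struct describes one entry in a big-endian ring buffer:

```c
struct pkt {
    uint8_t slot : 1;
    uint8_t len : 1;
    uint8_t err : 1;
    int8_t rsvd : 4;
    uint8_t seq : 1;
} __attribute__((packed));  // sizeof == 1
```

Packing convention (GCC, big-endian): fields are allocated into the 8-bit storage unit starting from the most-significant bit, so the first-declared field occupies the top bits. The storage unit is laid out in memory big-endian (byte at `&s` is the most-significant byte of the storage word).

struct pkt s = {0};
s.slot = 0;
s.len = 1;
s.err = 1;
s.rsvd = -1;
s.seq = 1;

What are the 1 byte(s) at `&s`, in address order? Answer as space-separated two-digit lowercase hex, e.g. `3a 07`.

7f

slot (1b) val=0 bits=0x0 at bit 7: 0x00
len (1b) val=1 bits=0x1 at bit 6: 0x40
err (1b) val=1 bits=0x1 at bit 5: 0x60
rsvd (4b) val=-1 bits=0xf at bit 1: 0x7e
seq (1b) val=1 bits=0x1 at bit 0: 0x7f
word = 0x7f → big-endian bytes:
  [0]=0x7f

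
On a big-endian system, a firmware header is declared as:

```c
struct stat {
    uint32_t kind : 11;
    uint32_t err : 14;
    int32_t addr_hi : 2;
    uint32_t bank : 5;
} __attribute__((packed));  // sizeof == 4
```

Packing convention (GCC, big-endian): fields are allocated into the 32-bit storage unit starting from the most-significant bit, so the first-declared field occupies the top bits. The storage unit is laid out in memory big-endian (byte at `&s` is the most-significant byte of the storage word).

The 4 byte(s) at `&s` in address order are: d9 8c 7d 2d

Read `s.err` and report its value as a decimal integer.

[0]=0xd9 [1]=0x8c [2]=0x7d [3]=0x2d (big-endian) → word 0xd98c7d2d
kind:11 @ bit 21 → (0xd98c7d2d>>21)&0x7ff = 0x6cc
err:14 @ bit 7 → (0xd98c7d2d>>7)&0x3fff = 0x18fa  ←
addr_hi:2 @ bit 5 → (0xd98c7d2d>>5)&0x3 = 0x1
bank:5 @ bit 0 → (0xd98c7d2d>>0)&0x1f = 0xd

6394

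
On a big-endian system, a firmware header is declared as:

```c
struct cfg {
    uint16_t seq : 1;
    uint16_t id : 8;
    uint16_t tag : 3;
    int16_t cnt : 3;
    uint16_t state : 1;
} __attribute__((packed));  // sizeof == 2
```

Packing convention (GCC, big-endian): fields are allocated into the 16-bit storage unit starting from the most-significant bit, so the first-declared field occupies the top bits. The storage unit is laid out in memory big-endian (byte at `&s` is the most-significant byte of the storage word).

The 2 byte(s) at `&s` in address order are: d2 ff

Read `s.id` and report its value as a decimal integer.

[0]=0xd2 [1]=0xff (big-endian) → word 0xd2ff
seq [15+:1] = (word>>15) & 0x1 = 1
id [7+:8] = (word>>7) & 0xff = 165  ←
tag [4+:3] = (word>>4) & 0x7 = 7
cnt [1+:3] = (word>>1) & 0x7 = 7
state [0+:1] = (word>>0) & 0x1 = 1

165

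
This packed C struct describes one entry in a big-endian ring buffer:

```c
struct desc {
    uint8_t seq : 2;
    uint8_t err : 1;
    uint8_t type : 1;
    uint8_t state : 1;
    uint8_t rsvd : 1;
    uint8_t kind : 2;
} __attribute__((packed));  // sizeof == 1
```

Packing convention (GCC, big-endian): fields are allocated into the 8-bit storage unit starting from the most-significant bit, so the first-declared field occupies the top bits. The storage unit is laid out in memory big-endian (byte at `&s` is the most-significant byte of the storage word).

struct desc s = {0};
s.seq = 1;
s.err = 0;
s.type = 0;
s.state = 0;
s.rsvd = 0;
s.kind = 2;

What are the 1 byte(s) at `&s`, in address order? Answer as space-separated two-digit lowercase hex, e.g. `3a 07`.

42

seq:2 = 1 → 0x1 << 6 → word 0x40
err:1 = 0 → 0x0 << 5 → word 0x40
type:1 = 0 → 0x0 << 4 → word 0x40
state:1 = 0 → 0x0 << 3 → word 0x40
rsvd:1 = 0 → 0x0 << 2 → word 0x40
kind:2 = 2 → 0x2 << 0 → word 0x42
word = 0x42 → big-endian bytes:
  [0]=0x42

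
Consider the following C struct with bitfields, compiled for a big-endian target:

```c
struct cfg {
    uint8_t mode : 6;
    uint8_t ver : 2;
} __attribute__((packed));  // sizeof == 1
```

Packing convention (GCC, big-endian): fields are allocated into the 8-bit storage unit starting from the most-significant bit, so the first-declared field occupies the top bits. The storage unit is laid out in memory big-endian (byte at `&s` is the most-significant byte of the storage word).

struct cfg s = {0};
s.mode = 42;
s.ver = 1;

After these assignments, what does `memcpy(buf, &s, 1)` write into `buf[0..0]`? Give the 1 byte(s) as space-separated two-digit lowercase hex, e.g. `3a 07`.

a9

mode:6 = 42 → 0x2a << 2 → word 0xa8
ver:2 = 1 → 0x1 << 0 → word 0xa9
word = 0xa9 → big-endian bytes:
  [0]=0xa9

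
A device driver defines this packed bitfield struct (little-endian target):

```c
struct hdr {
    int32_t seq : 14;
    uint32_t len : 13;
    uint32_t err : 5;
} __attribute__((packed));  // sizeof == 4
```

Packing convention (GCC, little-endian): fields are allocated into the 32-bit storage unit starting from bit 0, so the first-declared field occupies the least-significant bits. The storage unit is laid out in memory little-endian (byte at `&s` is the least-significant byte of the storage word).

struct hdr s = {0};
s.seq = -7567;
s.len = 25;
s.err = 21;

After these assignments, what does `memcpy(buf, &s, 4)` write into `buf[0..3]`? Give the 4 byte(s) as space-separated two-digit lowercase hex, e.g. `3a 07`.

71 62 06 a8

[0+:14] seq=-7567 & 0x3fff = 0x2271; word=0x00002271
[14+:13] len=25 & 0x1fff = 0x19; word=0x00066271
[27+:5] err=21 & 0x1f = 0x15; word=0xa8066271
word = 0xa8066271 → little-endian bytes:
  [0]=0x71  [1]=0x62  [2]=0x06  [3]=0xa8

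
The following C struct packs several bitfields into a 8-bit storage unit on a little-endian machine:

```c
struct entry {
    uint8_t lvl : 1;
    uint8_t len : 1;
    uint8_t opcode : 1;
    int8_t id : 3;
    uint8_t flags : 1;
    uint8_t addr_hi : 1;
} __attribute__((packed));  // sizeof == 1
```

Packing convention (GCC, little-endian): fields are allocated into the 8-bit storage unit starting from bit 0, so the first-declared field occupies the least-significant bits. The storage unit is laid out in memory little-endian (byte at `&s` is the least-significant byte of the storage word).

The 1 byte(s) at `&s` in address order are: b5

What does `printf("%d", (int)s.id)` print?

-2

[0]=0xb5 (little-endian) → word 0xb5
lvl:1 @ bit 0 → (0xb5>>0)&0x1 = 0x1
len:1 @ bit 1 → (0xb5>>1)&0x1 = 0x0
opcode:1 @ bit 2 → (0xb5>>2)&0x1 = 0x1
id:3 @ bit 3 → (0xb5>>3)&0x7 = 0x6  ←
flags:1 @ bit 6 → (0xb5>>6)&0x1 = 0x0
addr_hi:1 @ bit 7 → (0xb5>>7)&0x1 = 0x1
id signed 3b, MSB=1: 6 - 8 = -2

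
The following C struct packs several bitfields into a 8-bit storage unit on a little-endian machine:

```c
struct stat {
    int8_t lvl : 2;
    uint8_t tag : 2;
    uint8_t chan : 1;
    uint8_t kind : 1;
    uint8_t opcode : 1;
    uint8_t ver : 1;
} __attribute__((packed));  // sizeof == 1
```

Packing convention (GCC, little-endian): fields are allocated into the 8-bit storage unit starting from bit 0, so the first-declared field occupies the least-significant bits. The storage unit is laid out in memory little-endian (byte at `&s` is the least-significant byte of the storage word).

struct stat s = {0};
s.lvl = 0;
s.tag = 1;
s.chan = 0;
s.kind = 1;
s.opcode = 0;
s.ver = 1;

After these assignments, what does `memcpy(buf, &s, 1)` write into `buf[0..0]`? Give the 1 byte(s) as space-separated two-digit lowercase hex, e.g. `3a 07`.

lvl:2 = 0 → 0x0 << 0 → word 0x00
tag:2 = 1 → 0x1 << 2 → word 0x04
chan:1 = 0 → 0x0 << 4 → word 0x04
kind:1 = 1 → 0x1 << 5 → word 0x24
opcode:1 = 0 → 0x0 << 6 → word 0x24
ver:1 = 1 → 0x1 << 7 → word 0xa4
word = 0xa4 → little-endian bytes:
  [0]=0xa4

a4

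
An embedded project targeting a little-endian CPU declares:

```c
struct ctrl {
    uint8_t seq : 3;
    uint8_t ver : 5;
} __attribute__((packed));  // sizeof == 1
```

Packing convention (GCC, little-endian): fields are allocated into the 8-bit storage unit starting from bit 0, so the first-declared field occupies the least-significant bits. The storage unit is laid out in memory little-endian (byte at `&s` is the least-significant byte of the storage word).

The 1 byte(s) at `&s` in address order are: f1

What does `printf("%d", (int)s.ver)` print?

[0]=0xf1 (little-endian) → word 0xf1
seq [0+:3] = (word>>0) & 0x7 = 1
ver [3+:5] = (word>>3) & 0x1f = 30  ←

30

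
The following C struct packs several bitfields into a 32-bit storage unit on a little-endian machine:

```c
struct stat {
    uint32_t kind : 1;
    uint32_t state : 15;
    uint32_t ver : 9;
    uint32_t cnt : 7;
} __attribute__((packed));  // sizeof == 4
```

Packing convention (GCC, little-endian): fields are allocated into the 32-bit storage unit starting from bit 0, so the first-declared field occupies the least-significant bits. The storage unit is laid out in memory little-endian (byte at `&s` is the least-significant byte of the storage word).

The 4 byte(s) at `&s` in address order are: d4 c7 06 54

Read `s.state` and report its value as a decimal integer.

25578

[0]=0xd4 [1]=0xc7 [2]=0x06 [3]=0x54 (little-endian) → word 0x5406c7d4
kind [0+:1] = (word>>0) & 0x1 = 0
state [1+:15] = (word>>1) & 0x7fff = 25578  ←
ver [16+:9] = (word>>16) & 0x1ff = 6
cnt [25+:7] = (word>>25) & 0x7f = 42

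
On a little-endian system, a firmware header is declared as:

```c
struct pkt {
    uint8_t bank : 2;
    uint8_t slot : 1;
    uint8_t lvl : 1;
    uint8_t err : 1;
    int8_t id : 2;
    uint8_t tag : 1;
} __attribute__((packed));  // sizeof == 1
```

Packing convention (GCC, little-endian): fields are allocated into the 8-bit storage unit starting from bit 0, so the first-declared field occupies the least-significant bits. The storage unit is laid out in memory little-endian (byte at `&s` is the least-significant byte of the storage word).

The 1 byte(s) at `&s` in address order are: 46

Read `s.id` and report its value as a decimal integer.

-2

[0]=0x46 (little-endian) → word 0x46
bank:2 @ bit 0 → (0x46>>0)&0x3 = 0x2
slot:1 @ bit 2 → (0x46>>2)&0x1 = 0x1
lvl:1 @ bit 3 → (0x46>>3)&0x1 = 0x0
err:1 @ bit 4 → (0x46>>4)&0x1 = 0x0
id:2 @ bit 5 → (0x46>>5)&0x3 = 0x2  ←
tag:1 @ bit 7 → (0x46>>7)&0x1 = 0x0
id signed 2b, MSB=1: 2 - 4 = -2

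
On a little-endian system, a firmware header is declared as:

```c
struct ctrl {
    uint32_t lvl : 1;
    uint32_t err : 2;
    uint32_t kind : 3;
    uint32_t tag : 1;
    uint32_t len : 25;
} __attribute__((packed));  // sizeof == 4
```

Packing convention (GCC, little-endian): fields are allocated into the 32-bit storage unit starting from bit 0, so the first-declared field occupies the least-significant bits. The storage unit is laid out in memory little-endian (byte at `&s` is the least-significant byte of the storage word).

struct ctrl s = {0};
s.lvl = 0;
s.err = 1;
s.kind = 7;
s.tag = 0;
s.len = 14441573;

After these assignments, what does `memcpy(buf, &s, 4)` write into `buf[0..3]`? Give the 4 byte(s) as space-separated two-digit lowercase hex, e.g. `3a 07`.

[0+:1] lvl=0 & 0x1 = 0x0; word=0x00000000
[1+:2] err=1 & 0x3 = 0x1; word=0x00000002
[3+:3] kind=7 & 0x7 = 0x7; word=0x0000003a
[6+:1] tag=0 & 0x1 = 0x0; word=0x0000003a
[7+:25] len=14441573 & 0x1ffffff = 0xdc5c65; word=0x6e2e32ba
word = 0x6e2e32ba → little-endian bytes:
  [0]=0xba  [1]=0x32  [2]=0x2e  [3]=0x6e

ba 32 2e 6e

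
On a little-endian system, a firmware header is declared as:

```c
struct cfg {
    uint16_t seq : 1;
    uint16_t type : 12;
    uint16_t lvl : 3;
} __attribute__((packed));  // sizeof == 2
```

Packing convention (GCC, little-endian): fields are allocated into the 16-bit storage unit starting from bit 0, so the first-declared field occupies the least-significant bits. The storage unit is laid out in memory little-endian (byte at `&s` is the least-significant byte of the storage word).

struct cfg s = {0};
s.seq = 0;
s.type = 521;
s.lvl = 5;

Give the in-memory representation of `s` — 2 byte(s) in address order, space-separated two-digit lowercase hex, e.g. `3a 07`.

[0+:1] seq=0 & 0x1 = 0x0; word=0x0000
[1+:12] type=521 & 0xfff = 0x209; word=0x0412
[13+:3] lvl=5 & 0x7 = 0x5; word=0xa412
word = 0xa412 → little-endian bytes:
  [0]=0x12  [1]=0xa4

12 a4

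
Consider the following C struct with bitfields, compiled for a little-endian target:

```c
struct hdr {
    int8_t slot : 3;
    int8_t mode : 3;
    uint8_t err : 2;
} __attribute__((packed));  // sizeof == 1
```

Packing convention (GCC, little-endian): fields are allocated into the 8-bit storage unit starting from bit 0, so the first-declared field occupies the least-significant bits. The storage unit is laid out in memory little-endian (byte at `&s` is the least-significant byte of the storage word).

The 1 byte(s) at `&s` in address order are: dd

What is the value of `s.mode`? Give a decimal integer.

3

[0]=0xdd (little-endian) → word 0xdd
slot:3 @ bit 0 → (0xdd>>0)&0x7 = 0x5
mode:3 @ bit 3 → (0xdd>>3)&0x7 = 0x3  ←
err:2 @ bit 6 → (0xdd>>6)&0x3 = 0x3
mode signed 3b, MSB=0: value = 3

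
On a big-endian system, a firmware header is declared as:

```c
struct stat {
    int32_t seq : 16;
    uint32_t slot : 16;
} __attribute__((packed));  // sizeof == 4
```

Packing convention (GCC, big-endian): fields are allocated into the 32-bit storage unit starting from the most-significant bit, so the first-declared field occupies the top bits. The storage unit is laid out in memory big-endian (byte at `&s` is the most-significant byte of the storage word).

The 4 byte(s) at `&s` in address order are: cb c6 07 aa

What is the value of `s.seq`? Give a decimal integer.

-13370

[0]=0xcb [1]=0xc6 [2]=0x07 [3]=0xaa (big-endian) → word 0xcbc607aa
seq [16+:16] = (word>>16) & 0xffff = 52166  ←
slot [0+:16] = (word>>0) & 0xffff = 1962
seq signed 16b, MSB=1: 52166 - 65536 = -13370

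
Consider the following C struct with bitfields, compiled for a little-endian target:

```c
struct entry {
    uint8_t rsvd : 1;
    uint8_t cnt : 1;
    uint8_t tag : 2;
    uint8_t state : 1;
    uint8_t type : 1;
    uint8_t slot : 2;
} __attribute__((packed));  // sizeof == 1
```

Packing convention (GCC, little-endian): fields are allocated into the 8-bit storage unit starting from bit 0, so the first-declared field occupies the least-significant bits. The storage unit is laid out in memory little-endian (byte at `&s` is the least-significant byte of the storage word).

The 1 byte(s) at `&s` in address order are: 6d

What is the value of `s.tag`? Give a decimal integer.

[0]=0x6d (little-endian) → word 0x6d
rsvd [0+:1] = (word>>0) & 0x1 = 1
cnt [1+:1] = (word>>1) & 0x1 = 0
tag [2+:2] = (word>>2) & 0x3 = 3  ←
state [4+:1] = (word>>4) & 0x1 = 0
type [5+:1] = (word>>5) & 0x1 = 1
slot [6+:2] = (word>>6) & 0x3 = 1

3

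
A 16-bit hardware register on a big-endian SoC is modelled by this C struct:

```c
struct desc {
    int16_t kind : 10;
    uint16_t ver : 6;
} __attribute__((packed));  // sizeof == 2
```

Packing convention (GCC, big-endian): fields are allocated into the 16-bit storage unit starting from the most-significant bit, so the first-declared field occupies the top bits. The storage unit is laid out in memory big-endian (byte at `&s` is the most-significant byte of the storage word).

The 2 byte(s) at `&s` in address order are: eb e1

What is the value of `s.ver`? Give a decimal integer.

[0]=0xeb [1]=0xe1 (big-endian) → word 0xebe1
kind:10 @ bit 6 → (0xebe1>>6)&0x3ff = 0x3af
ver:6 @ bit 0 → (0xebe1>>0)&0x3f = 0x21  ←

33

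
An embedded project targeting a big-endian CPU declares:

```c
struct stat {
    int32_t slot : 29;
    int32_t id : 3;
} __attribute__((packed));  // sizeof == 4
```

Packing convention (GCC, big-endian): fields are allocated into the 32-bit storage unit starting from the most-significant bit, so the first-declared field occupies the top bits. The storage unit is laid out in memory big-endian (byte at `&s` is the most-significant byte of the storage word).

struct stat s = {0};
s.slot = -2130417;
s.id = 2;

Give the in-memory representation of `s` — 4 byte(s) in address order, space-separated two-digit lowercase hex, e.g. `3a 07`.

fe fb f0 7a

[3+:29] slot=-2130417 & 0x1fffffff = 0x1fdf7e0f; word=0xfefbf078
[0+:3] id=2 & 0x7 = 0x2; word=0xfefbf07a
word = 0xfefbf07a → big-endian bytes:
  [0]=0xfe  [1]=0xfb  [2]=0xf0  [3]=0x7a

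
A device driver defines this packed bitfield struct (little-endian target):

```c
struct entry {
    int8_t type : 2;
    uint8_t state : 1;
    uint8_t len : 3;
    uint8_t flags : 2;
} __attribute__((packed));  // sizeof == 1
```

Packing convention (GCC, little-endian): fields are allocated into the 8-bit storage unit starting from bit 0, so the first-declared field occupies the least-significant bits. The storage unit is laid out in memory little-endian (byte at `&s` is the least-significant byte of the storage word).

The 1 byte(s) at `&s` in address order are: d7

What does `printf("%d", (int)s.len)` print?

[0]=0xd7 (little-endian) → word 0xd7
type [0+:2] = (word>>0) & 0x3 = 3
state [2+:1] = (word>>2) & 0x1 = 1
len [3+:3] = (word>>3) & 0x7 = 2  ←
flags [6+:2] = (word>>6) & 0x3 = 3

2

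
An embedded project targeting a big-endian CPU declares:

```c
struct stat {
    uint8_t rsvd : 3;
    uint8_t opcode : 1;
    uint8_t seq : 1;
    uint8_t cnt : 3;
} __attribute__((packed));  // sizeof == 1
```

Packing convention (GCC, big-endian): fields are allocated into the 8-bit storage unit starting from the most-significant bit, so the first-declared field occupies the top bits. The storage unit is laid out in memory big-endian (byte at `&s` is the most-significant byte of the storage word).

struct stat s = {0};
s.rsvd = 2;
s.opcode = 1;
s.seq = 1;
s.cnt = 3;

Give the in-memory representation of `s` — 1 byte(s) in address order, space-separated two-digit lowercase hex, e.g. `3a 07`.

5b

rsvd:3 = 2 → 0x2 << 5 → word 0x40
opcode:1 = 1 → 0x1 << 4 → word 0x50
seq:1 = 1 → 0x1 << 3 → word 0x58
cnt:3 = 3 → 0x3 << 0 → word 0x5b
word = 0x5b → big-endian bytes:
  [0]=0x5b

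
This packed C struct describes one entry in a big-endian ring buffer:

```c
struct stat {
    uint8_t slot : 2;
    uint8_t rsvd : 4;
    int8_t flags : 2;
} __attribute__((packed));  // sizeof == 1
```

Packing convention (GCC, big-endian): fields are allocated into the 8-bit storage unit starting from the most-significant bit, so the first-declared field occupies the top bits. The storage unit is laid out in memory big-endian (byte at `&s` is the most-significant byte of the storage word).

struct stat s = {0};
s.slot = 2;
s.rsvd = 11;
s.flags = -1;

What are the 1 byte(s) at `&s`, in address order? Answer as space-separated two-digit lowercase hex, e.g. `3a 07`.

af

slot (2b) val=2 bits=0x2 at bit 6: 0x80
rsvd (4b) val=11 bits=0xb at bit 2: 0xac
flags (2b) val=-1 bits=0x3 at bit 0: 0xaf
word = 0xaf → big-endian bytes:
  [0]=0xaf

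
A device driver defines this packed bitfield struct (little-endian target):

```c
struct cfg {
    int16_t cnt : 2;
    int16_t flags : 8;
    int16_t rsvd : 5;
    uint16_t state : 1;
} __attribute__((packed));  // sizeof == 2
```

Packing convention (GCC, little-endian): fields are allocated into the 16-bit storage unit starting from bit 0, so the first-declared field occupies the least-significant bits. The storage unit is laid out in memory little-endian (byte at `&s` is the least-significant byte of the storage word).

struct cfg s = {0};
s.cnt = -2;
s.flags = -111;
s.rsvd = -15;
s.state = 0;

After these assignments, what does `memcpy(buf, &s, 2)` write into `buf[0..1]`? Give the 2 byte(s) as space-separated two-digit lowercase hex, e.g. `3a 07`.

46 46

cnt:2 = -2 → 0x2 << 0 → word 0x0002
flags:8 = -111 → 0x91 << 2 → word 0x0246
rsvd:5 = -15 → 0x11 << 10 → word 0x4646
state:1 = 0 → 0x0 << 15 → word 0x4646
word = 0x4646 → little-endian bytes:
  [0]=0x46  [1]=0x46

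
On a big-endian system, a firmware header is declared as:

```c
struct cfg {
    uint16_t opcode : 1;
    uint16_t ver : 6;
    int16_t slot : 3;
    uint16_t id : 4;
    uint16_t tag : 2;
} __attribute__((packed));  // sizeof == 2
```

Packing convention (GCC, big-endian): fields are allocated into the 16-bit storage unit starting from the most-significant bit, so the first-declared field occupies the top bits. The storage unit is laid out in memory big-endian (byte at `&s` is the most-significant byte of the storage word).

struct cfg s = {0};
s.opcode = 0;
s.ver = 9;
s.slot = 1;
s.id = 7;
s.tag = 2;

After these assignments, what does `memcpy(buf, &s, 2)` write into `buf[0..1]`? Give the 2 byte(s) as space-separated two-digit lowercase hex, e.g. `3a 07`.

opcode (1b) val=0 bits=0x0 at bit 15: 0x0000
ver (6b) val=9 bits=0x9 at bit 9: 0x1200
slot (3b) val=1 bits=0x1 at bit 6: 0x1240
id (4b) val=7 bits=0x7 at bit 2: 0x125c
tag (2b) val=2 bits=0x2 at bit 0: 0x125e
word = 0x125e → big-endian bytes:
  [0]=0x12  [1]=0x5e

12 5e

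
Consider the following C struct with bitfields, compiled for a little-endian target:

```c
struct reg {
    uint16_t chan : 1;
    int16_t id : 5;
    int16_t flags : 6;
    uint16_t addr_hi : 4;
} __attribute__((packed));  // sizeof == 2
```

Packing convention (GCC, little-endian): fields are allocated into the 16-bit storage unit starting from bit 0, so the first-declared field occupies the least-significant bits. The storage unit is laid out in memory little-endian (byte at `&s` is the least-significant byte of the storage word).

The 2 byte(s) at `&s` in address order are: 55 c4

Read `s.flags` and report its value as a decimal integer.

[0]=0x55 [1]=0xc4 (little-endian) → word 0xc455
chan [0+:1] = (word>>0) & 0x1 = 1
id [1+:5] = (word>>1) & 0x1f = 10
flags [6+:6] = (word>>6) & 0x3f = 17  ←
addr_hi [12+:4] = (word>>12) & 0xf = 12
flags signed 6b, MSB=0: value = 17

17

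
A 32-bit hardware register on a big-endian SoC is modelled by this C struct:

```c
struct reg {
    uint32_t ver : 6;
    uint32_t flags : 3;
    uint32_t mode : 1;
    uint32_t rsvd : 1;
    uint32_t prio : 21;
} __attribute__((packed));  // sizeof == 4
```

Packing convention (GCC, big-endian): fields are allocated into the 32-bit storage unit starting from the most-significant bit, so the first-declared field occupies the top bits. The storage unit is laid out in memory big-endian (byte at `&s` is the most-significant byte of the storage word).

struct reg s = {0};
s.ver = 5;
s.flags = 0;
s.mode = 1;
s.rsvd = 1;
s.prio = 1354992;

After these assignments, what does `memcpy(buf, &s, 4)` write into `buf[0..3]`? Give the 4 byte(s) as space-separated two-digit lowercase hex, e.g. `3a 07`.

[26+:6] ver=5 & 0x3f = 0x5; word=0x14000000
[23+:3] flags=0 & 0x7 = 0x0; word=0x14000000
[22+:1] mode=1 & 0x1 = 0x1; word=0x14400000
[21+:1] rsvd=1 & 0x1 = 0x1; word=0x14600000
[0+:21] prio=1354992 & 0x1fffff = 0x14acf0; word=0x1474acf0
word = 0x1474acf0 → big-endian bytes:
  [0]=0x14  [1]=0x74  [2]=0xac  [3]=0xf0

14 74 ac f0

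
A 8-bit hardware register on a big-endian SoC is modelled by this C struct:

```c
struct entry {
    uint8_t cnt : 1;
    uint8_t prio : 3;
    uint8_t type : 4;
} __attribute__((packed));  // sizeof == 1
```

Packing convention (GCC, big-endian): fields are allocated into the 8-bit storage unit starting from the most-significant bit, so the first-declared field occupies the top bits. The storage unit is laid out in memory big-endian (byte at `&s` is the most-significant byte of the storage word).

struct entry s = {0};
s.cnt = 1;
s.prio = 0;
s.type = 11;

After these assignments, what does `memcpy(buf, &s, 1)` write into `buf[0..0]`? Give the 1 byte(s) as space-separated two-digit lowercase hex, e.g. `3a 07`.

cnt (1b) val=1 bits=0x1 at bit 7: 0x80
prio (3b) val=0 bits=0x0 at bit 4: 0x80
type (4b) val=11 bits=0xb at bit 0: 0x8b
word = 0x8b → big-endian bytes:
  [0]=0x8b

8b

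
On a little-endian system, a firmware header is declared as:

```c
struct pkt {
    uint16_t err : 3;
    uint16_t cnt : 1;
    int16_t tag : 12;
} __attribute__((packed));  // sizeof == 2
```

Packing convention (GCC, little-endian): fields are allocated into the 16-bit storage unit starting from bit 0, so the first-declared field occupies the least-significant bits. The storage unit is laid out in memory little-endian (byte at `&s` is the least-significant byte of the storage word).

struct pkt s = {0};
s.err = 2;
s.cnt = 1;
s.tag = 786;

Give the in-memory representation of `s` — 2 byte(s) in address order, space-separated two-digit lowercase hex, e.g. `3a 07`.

[0+:3] err=2 & 0x7 = 0x2; word=0x0002
[3+:1] cnt=1 & 0x1 = 0x1; word=0x000a
[4+:12] tag=786 & 0xfff = 0x312; word=0x312a
word = 0x312a → little-endian bytes:
  [0]=0x2a  [1]=0x31

2a 31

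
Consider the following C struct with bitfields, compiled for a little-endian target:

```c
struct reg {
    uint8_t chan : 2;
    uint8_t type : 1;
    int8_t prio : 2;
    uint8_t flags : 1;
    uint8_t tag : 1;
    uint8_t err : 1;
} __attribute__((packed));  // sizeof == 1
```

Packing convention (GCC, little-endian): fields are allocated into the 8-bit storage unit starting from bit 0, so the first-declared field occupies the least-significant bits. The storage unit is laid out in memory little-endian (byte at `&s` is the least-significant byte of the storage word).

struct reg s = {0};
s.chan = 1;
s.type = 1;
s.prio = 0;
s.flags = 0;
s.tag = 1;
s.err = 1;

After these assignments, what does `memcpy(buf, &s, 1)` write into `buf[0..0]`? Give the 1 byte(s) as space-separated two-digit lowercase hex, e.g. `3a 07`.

[0+:2] chan=1 & 0x3 = 0x1; word=0x01
[2+:1] type=1 & 0x1 = 0x1; word=0x05
[3+:2] prio=0 & 0x3 = 0x0; word=0x05
[5+:1] flags=0 & 0x1 = 0x0; word=0x05
[6+:1] tag=1 & 0x1 = 0x1; word=0x45
[7+:1] err=1 & 0x1 = 0x1; word=0xc5
word = 0xc5 → little-endian bytes:
  [0]=0xc5

c5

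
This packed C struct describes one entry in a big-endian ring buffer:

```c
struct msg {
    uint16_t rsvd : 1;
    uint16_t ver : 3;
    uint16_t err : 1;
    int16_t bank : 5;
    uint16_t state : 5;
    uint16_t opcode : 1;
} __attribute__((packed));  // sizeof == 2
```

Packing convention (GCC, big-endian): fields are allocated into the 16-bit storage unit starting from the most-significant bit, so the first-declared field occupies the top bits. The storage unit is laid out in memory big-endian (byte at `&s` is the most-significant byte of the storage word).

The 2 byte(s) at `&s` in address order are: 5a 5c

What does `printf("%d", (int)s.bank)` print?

[0]=0x5a [1]=0x5c (big-endian) → word 0x5a5c
rsvd [15+:1] = (word>>15) & 0x1 = 0
ver [12+:3] = (word>>12) & 0x7 = 5
err [11+:1] = (word>>11) & 0x1 = 1
bank [6+:5] = (word>>6) & 0x1f = 9  ←
state [1+:5] = (word>>1) & 0x1f = 14
opcode [0+:1] = (word>>0) & 0x1 = 0
bank signed 5b, MSB=0: value = 9

9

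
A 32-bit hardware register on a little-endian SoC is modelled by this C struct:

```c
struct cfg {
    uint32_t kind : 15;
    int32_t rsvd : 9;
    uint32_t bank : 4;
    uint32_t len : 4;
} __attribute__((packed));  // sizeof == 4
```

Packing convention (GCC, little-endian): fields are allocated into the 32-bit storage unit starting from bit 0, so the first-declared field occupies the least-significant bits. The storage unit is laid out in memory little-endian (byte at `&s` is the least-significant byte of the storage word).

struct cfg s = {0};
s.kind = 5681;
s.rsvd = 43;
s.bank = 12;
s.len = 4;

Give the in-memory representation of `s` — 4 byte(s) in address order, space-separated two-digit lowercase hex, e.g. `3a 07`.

31 96 15 4c

[0+:15] kind=5681 & 0x7fff = 0x1631; word=0x00001631
[15+:9] rsvd=43 & 0x1ff = 0x2b; word=0x00159631
[24+:4] bank=12 & 0xf = 0xc; word=0x0c159631
[28+:4] len=4 & 0xf = 0x4; word=0x4c159631
word = 0x4c159631 → little-endian bytes:
  [0]=0x31  [1]=0x96  [2]=0x15  [3]=0x4c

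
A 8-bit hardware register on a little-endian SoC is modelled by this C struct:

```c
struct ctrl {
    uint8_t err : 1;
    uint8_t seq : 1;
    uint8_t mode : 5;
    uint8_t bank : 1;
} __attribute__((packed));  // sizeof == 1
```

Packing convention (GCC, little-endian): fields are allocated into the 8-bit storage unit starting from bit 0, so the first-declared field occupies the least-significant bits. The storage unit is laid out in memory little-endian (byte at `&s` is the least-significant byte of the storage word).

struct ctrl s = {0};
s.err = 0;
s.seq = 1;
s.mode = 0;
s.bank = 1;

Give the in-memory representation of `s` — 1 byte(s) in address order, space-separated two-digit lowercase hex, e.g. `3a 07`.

82

err:1 = 0 → 0x0 << 0 → word 0x00
seq:1 = 1 → 0x1 << 1 → word 0x02
mode:5 = 0 → 0x0 << 2 → word 0x02
bank:1 = 1 → 0x1 << 7 → word 0x82
word = 0x82 → little-endian bytes:
  [0]=0x82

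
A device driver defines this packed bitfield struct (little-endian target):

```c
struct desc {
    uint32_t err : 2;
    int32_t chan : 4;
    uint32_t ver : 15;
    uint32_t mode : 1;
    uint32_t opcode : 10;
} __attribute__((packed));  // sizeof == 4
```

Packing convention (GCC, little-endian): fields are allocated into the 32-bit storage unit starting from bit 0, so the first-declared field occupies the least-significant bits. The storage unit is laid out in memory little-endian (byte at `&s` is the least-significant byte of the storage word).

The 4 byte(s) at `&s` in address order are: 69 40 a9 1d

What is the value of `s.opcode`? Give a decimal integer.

[0]=0x69 [1]=0x40 [2]=0xa9 [3]=0x1d (little-endian) → word 0x1da94069
err:2 @ bit 0 → (0x1da94069>>0)&0x3 = 0x1
chan:4 @ bit 2 → (0x1da94069>>2)&0xf = 0xa
ver:15 @ bit 6 → (0x1da94069>>6)&0x7fff = 0x2501
mode:1 @ bit 21 → (0x1da94069>>21)&0x1 = 0x1
opcode:10 @ bit 22 → (0x1da94069>>22)&0x3ff = 0x76  ←

118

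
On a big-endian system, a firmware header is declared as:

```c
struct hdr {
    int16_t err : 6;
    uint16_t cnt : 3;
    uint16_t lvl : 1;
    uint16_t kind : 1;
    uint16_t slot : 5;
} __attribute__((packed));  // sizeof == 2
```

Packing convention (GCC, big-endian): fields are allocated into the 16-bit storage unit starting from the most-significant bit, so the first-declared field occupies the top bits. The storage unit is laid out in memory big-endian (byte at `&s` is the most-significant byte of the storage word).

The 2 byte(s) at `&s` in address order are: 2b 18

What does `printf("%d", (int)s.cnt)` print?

6

[0]=0x2b [1]=0x18 (big-endian) → word 0x2b18
err [10+:6] = (word>>10) & 0x3f = 10
cnt [7+:3] = (word>>7) & 0x7 = 6  ←
lvl [6+:1] = (word>>6) & 0x1 = 0
kind [5+:1] = (word>>5) & 0x1 = 0
slot [0+:5] = (word>>0) & 0x1f = 24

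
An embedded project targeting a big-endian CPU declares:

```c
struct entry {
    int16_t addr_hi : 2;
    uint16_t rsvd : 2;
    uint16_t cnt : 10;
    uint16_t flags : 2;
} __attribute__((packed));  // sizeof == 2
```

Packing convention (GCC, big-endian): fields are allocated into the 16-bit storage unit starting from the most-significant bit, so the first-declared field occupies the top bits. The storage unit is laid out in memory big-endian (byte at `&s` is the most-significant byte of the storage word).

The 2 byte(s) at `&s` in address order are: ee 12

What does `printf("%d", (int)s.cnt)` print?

[0]=0xee [1]=0x12 (big-endian) → word 0xee12
addr_hi [14+:2] = (word>>14) & 0x3 = 3
rsvd [12+:2] = (word>>12) & 0x3 = 2
cnt [2+:10] = (word>>2) & 0x3ff = 900  ←
flags [0+:2] = (word>>0) & 0x3 = 2

900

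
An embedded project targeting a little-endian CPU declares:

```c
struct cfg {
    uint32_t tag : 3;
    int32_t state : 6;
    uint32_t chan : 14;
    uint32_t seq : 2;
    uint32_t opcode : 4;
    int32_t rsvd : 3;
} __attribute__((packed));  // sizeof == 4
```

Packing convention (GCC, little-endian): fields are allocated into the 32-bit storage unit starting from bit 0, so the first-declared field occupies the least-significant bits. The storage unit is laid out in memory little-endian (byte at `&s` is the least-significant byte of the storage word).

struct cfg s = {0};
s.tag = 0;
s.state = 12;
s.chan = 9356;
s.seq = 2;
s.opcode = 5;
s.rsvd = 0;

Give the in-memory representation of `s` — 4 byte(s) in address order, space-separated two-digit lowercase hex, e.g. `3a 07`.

[0+:3] tag=0 & 0x7 = 0x0; word=0x00000000
[3+:6] state=12 & 0x3f = 0xc; word=0x00000060
[9+:14] chan=9356 & 0x3fff = 0x248c; word=0x00491860
[23+:2] seq=2 & 0x3 = 0x2; word=0x01491860
[25+:4] opcode=5 & 0xf = 0x5; word=0x0b491860
[29+:3] rsvd=0 & 0x7 = 0x0; word=0x0b491860
word = 0x0b491860 → little-endian bytes:
  [0]=0x60  [1]=0x18  [2]=0x49  [3]=0x0b

60 18 49 0b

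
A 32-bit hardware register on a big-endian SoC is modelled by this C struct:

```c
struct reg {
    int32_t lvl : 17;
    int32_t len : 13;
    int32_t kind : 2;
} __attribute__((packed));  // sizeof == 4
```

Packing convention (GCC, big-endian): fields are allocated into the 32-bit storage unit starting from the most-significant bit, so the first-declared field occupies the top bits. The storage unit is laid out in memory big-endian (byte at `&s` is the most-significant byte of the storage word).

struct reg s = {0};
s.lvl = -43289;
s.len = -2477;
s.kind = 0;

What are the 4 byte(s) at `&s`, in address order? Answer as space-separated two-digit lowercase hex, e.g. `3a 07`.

[15+:17] lvl=-43289 & 0x1ffff = 0x156e7; word=0xab738000
[2+:13] len=-2477 & 0x1fff = 0x1653; word=0xab73d94c
[0+:2] kind=0 & 0x3 = 0x0; word=0xab73d94c
word = 0xab73d94c → big-endian bytes:
  [0]=0xab  [1]=0x73  [2]=0xd9  [3]=0x4c

ab 73 d9 4c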